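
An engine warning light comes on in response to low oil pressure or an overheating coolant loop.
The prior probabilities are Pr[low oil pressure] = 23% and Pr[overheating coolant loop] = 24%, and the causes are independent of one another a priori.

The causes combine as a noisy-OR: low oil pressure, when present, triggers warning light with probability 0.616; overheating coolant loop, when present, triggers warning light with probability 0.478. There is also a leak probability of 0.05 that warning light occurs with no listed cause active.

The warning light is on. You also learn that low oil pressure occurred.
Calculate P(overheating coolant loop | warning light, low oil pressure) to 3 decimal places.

Under noisy-OR, P(warning light | causes) = 1 − (1−0.05)·∏(1−qᵢ) over the active causes.
Numerator (weight on configurations with overheating coolant loop): 0.809574×0.24 = 0.194298
The normalizing constant is 0.6352×0.76 + 0.809574×0.24 = 0.677050
Posterior = 0.194298 / 0.677050 ≈ 0.287

P(overheating coolant loop | warning light, low oil pressure) ≈ 0.287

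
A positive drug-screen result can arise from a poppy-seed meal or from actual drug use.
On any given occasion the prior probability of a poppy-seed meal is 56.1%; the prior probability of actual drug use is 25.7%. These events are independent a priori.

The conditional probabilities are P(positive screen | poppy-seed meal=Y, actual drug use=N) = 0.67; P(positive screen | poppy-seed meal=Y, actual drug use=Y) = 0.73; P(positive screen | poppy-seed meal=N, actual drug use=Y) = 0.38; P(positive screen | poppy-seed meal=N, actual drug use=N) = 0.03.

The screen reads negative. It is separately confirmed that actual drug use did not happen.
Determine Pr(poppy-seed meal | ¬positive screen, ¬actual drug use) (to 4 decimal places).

Pr(poppy-seed meal | ¬positive screen, ¬actual drug use) ≈ 0.3030

P(¬positive screen | ¬actual drug use) = 0.97·0.439 + 0.33·0.561 = 0.425830 + 0.185130 = 0.610960
The poppy-seed meal-present share is 0.33·0.561 = 0.185130.
P(poppy-seed meal | ¬positive screen, ¬actual drug use) = 0.185130 / 0.610960 ≈ 0.3030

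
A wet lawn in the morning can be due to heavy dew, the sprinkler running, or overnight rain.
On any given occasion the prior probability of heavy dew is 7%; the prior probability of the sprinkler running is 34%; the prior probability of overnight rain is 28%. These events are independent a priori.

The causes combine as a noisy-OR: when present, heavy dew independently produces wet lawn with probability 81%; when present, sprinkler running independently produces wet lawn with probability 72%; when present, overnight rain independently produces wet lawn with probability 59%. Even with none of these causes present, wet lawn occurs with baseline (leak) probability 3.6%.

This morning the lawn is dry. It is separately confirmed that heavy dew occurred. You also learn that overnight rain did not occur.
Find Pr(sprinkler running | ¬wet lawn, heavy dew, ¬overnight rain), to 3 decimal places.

Under noisy-OR, P(wet lawn | causes) = 1 − (1−0.036)·∏(1−qᵢ) over the active causes.
Enumerate both values of sprinkler running and weight by the priors:
  P(¬wet lawn | heavy dew, ¬overnight rain) = 0.18316×0.66 + 0.051285×0.34
        = 0.120886 + 0.017437 = 0.138323
The terms with sprinkler running present sum to 0.017437, so
  P(sprinkler running | ¬wet lawn, heavy dew, ¬overnight rain) = 0.017437 / 0.138323 ≈ 0.126

Pr(sprinkler running | ¬wet lawn, heavy dew, ¬overnight rain) ≈ 0.126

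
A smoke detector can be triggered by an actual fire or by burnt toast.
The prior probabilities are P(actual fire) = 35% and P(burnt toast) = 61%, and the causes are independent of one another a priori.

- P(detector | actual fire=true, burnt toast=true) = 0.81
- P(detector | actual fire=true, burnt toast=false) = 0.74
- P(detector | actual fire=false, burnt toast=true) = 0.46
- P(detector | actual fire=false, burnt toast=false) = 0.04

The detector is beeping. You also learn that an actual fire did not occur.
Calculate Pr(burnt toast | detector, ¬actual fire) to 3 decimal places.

P(detector | ¬actual fire) = 0.04·0.39 + 0.46·0.61 = 0.015600 + 0.280600 = 0.296200
The burnt toast-present share is 0.46·0.61 = 0.280600.
P(burnt toast | detector, ¬actual fire) = 0.280600 / 0.296200 ≈ 0.947

Pr(burnt toast | detector, ¬actual fire) ≈ 0.947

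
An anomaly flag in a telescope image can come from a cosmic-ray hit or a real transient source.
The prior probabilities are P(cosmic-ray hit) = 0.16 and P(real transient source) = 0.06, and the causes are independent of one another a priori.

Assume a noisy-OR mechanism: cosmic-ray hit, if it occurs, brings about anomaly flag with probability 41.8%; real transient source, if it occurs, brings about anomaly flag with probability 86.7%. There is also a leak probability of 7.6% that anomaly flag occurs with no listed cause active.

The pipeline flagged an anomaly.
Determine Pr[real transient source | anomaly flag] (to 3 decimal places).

Pr[real transient source | anomaly flag] ≈ 0.291

Under noisy-OR, P(anomaly flag | causes) = 1 − (1−0.076)·∏(1−qᵢ) over the active causes.
P(anomaly flag) = 0.076*0.84*0.94 + 0.877108*0.84*0.06 + 0.462232*0.16*0.94 + 0.928477*0.16*0.06 = 0.060010 + 0.044206 + 0.069520 + 0.008913 = 0.182649
Restricting to configurations with real transient source present: 0.044206 + 0.008913 = 0.053119.
P(real transient source | anomaly flag) = 0.053119 / 0.182649 ≈ 0.291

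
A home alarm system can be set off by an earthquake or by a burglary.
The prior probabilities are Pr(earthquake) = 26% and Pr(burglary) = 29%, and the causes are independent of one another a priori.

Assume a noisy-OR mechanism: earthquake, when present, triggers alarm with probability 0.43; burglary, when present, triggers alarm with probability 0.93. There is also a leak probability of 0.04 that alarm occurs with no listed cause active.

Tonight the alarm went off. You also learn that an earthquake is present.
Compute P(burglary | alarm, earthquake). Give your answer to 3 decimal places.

Under noisy-OR, P(alarm | causes) = 1 − (1−0.04)·∏(1−qᵢ) over the active causes.
P(alarm | earthquake) = 0.4528*0.71 + 0.961696*0.29 = 0.321488 + 0.278892 = 0.600380
Restricting to configurations with burglary present: 0.961696*0.29 = 0.278892.
Hence the posterior is 0.278892/0.600380 ≈ 0.465.

P(burglary | alarm, earthquake) ≈ 0.465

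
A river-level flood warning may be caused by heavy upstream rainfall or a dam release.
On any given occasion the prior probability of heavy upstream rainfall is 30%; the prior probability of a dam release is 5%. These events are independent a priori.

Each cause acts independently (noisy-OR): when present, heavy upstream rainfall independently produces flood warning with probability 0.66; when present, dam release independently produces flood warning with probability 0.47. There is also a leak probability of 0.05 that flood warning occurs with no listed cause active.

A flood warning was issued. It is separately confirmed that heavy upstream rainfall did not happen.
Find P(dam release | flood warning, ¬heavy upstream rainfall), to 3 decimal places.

Under noisy-OR, P(flood warning | causes) = 1 − (1−0.05)·∏(1−qᵢ) over the active causes.
Enumerate both values of dam release and weight by the priors:
  P(flood warning | ¬heavy upstream rainfall) = 0.05·0.95 + 0.4965·0.05
        = 0.047500 + 0.024825 = 0.072325
Configurations with dam release contribute 0.024825, so
  P(dam release | flood warning, ¬heavy upstream rainfall) = 0.024825 / 0.072325 ≈ 0.343

P(dam release | flood warning, ¬heavy upstream rainfall) ≈ 0.343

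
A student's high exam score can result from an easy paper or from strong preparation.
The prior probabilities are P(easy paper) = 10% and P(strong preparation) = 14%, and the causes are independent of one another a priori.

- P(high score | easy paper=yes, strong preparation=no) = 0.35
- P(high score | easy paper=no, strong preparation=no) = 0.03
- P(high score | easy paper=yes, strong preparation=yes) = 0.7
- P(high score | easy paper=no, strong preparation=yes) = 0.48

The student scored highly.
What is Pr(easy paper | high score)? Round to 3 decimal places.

Numerator (weight on configurations with easy paper): 0.030100 + 0.009800 = 0.039900
The normalizing constant is 0.03×0.9×0.86 + 0.48×0.9×0.14 + 0.35×0.1×0.86 + 0.7×0.1×0.14 = 0.123600
Posterior = 0.039900 / 0.123600 ≈ 0.323

Pr(easy paper | high score) ≈ 0.323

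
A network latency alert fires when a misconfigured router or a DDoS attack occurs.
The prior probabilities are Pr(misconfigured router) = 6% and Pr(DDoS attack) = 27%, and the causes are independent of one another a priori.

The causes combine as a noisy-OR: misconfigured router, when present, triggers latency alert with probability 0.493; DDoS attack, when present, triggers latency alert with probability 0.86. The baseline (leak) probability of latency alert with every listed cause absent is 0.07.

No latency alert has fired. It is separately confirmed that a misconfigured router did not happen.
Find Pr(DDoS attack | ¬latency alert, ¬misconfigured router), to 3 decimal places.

Pr(DDoS attack | ¬latency alert, ¬misconfigured router) ≈ 0.049

Under noisy-OR, P(latency alert | causes) = 1 − (1−0.07)·∏(1−qᵢ) over the active causes.
Sum P(¬latency alert|·) weighted by the priors over both values of DDoS attack:
  P(¬latency alert | ¬misconfigured router) = 0.93×0.73 + 0.1302×0.27
        = 0.678900 + 0.035154 = 0.714054
Keeping only the DDoS attack-present terms gives 0.035154, so
  P(DDoS attack | ¬latency alert, ¬misconfigured router) = 0.035154 / 0.714054 ≈ 0.049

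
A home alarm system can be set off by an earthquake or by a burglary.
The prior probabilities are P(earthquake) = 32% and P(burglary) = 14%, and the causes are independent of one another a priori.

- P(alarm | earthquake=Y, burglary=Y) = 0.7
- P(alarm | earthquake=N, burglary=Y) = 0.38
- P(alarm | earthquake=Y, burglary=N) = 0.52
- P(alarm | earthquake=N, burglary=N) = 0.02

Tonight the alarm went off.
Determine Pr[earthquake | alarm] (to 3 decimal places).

Sum P(alarm|·) weighted by the priors over the 4 (earthquake, burglary) configurations:
  P(alarm) = 0.02·0.68·0.86 + 0.38·0.68·0.14 + 0.52·0.32·0.86 + 0.7·0.32·0.14
        = 0.011696 + 0.036176 + 0.143104 + 0.031360 = 0.222336
Configurations with earthquake contribute 0.174464, so
  P(earthquake | alarm) = 0.174464 / 0.222336 ≈ 0.785

Pr[earthquake | alarm] ≈ 0.785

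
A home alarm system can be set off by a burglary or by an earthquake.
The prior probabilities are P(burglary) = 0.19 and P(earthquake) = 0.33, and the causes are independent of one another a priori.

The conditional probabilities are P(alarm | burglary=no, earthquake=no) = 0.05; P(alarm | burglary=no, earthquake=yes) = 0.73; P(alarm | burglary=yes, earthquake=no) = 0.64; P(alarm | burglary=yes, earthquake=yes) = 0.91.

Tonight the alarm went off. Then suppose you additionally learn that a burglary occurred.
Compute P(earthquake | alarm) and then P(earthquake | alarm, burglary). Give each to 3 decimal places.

Numerator (weight on configurations with earthquake): 0.195129 + 0.057057 = 0.252186
The normalizing constant is 0.05*0.81*0.67 + 0.73*0.81*0.33 + 0.64*0.19*0.67 + 0.91*0.19*0.33 = 0.360793
Posterior = 0.252186 / 0.360793 ≈ 0.699

With the extra evidence:
Enumerate both values of earthquake and weight by the priors:
  P(alarm | burglary) = 0.64×0.67 + 0.91×0.33
        = 0.428800 + 0.300300 = 0.729100
Keeping only the earthquake-present terms gives 0.300300, so
  P(earthquake | alarm, burglary) = 0.300300 / 0.729100 ≈ 0.412
— burglary explains away the evidence for earthquake.

P(earthquake | alarm) ≈ 0.699; P(earthquake | alarm, burglary) ≈ 0.412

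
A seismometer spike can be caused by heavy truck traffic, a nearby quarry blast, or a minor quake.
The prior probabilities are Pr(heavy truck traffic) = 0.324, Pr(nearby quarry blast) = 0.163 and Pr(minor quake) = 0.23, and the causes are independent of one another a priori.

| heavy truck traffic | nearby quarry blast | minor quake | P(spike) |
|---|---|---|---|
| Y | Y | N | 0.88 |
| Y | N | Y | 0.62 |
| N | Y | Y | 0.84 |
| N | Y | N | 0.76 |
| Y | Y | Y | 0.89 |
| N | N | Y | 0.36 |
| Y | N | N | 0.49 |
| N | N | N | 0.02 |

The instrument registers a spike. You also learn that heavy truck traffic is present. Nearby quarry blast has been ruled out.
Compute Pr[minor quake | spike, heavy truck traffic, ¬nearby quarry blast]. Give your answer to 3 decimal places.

Pr[minor quake | spike, heavy truck traffic, ¬nearby quarry blast] ≈ 0.274

Sum P(spike|·) weighted by the priors over both values of minor quake:
  P(spike | heavy truck traffic, ¬nearby quarry blast) = 0.49*0.77 + 0.62*0.23
        = 0.377300 + 0.142600 = 0.519900
Configurations with minor quake contribute 0.142600, so
  P(minor quake | spike, heavy truck traffic, ¬nearby quarry blast) = 0.142600 / 0.519900 ≈ 0.274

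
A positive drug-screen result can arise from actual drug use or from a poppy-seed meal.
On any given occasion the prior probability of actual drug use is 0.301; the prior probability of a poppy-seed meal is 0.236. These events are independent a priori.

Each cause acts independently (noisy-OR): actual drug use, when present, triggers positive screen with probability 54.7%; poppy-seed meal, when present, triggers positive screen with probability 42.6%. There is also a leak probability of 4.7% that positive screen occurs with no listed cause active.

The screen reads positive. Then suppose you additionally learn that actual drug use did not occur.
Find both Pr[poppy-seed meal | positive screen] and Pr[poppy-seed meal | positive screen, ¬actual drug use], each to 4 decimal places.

Under noisy-OR, P(positive screen | causes) = 1 − (1−0.047)·∏(1−qᵢ) over the active causes.
Numerator (weight on configurations with poppy-seed meal): 0.074725 + 0.053433 = 0.128158
Denominator P(positive screen): 0.047*0.699*0.764 + 0.452978*0.699*0.236 + 0.568291*0.301*0.764 + 0.752199*0.301*0.236 = 0.283944
P(poppy-seed meal | positive screen) = 0.128158/0.283944 ≈ 0.4513

With the extra evidence:
Numerator (weight on configurations with poppy-seed meal): 0.452978×0.236 = 0.106903
Denominator P(positive screen | ¬actual drug use): 0.047×0.764 + 0.452978×0.236 = 0.142811
P(poppy-seed meal | positive screen, ¬actual drug use) = 0.106903/0.142811 ≈ 0.7486

Pr[poppy-seed meal | positive screen] ≈ 0.4513; Pr[poppy-seed meal | positive screen, ¬actual drug use] ≈ 0.7486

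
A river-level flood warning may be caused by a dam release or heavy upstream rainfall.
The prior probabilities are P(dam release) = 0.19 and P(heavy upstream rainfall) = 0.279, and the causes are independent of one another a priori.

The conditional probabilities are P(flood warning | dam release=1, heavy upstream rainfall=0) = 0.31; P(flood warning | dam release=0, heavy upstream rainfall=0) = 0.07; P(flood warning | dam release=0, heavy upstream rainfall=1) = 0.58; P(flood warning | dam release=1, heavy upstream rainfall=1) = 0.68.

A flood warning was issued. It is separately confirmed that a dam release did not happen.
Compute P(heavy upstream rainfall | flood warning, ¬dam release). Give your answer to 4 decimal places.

P(flood warning | ¬dam release) = 0.07·0.721 + 0.58·0.279 = 0.050470 + 0.161820 = 0.212290
Of this, 0.161820 comes from 0.58·0.279 (the heavy upstream rainfall=true cases).
P(heavy upstream rainfall | flood warning, ¬dam release) = 0.161820 / 0.212290 ≈ 0.7623

P(heavy upstream rainfall | flood warning, ¬dam release) ≈ 0.7623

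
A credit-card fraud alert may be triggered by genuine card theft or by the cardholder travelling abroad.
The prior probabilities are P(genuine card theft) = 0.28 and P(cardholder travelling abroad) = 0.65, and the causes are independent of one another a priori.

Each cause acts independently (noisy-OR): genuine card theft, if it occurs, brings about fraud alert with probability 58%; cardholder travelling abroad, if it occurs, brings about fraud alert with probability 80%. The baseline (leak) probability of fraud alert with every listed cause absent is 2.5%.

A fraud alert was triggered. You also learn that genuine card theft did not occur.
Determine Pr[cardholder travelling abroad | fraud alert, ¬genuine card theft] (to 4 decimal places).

Pr[cardholder travelling abroad | fraud alert, ¬genuine card theft] ≈ 0.9836

Under noisy-OR, P(fraud alert | causes) = 1 − (1−0.025)·∏(1−qᵢ) over the active causes.
P(fraud alert | ¬genuine card theft) = 0.025·0.35 + 0.805·0.65 = 0.008750 + 0.523250 = 0.532000
Of this, 0.523250 comes from 0.805·0.65 (the cardholder travelling abroad=true cases).
So P(cardholder travelling abroad | fraud alert, ¬genuine card theft) = 0.523250/0.532000 ≈ 0.9836.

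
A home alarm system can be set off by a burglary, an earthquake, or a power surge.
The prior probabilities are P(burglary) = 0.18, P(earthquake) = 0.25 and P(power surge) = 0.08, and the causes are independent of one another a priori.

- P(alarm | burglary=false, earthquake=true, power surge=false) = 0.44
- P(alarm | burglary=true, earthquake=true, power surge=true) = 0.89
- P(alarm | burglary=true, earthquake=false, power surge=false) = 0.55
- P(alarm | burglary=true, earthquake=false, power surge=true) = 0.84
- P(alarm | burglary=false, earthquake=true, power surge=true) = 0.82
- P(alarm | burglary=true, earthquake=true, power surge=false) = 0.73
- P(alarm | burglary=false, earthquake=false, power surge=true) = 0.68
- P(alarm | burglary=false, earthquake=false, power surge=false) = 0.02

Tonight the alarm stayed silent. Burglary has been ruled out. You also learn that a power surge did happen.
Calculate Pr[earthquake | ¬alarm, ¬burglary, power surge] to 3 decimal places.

Pr[earthquake | ¬alarm, ¬burglary, power surge] ≈ 0.158

P(¬alarm | ¬burglary, power surge) = 0.32·0.75 + 0.18·0.25 = 0.240000 + 0.045000 = 0.285000
The earthquake-present share is 0.18·0.25 = 0.045000.
Hence the posterior is 0.045000/0.285000 ≈ 0.158.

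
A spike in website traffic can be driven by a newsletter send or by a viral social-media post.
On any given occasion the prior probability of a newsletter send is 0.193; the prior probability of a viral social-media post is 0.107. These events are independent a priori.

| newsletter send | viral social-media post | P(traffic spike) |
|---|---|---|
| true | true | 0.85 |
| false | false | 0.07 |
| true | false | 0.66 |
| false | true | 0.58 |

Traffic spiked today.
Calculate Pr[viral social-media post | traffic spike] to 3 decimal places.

Enumerate the 4 (newsletter send, viral social-media post) configurations and weight by the priors:
  P(traffic spike) = 0.07×0.807×0.893 + 0.58×0.807×0.107 + 0.66×0.193×0.893 + 0.85×0.193×0.107
        = 0.050446 + 0.050082 + 0.113750 + 0.017553 = 0.231831
Keeping only the viral social-media post-present terms gives 0.067635, so
  P(viral social-media post | traffic spike) = 0.067635 / 0.231831 ≈ 0.292

Pr[viral social-media post | traffic spike] ≈ 0.292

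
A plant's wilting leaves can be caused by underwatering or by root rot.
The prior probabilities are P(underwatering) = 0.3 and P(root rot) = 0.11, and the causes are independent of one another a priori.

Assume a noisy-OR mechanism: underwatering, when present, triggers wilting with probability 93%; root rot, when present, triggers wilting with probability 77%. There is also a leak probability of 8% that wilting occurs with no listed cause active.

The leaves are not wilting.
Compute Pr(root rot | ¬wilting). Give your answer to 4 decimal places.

Pr(root rot | ¬wilting) ≈ 0.0276

Under noisy-OR, P(wilting | causes) = 1 − (1−0.08)·∏(1−qᵢ) over the active causes.
P(¬wilting) = 0.92×0.7×0.89 + 0.2116×0.7×0.11 + 0.0644×0.3×0.89 + 0.014812×0.3×0.11 = 0.573160 + 0.016293 + 0.017195 + 0.000489 = 0.607137
The root rot-present share is 0.016293 + 0.000489 = 0.016782.
P(root rot | ¬wilting) = 0.016782 / 0.607137 ≈ 0.0276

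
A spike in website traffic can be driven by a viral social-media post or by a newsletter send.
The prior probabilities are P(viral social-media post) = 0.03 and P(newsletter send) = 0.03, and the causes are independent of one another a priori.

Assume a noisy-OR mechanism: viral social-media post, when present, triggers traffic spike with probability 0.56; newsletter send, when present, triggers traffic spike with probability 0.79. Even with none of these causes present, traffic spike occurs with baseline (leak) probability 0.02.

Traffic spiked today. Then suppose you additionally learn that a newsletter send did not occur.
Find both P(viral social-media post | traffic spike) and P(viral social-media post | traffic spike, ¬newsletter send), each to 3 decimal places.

P(viral social-media post | traffic spike) ≈ 0.293; P(viral social-media post | traffic spike, ¬newsletter send) ≈ 0.468

Under noisy-OR, P(traffic spike | causes) = 1 − (1−0.02)·∏(1−qᵢ) over the active causes.
By total probability over the 4 (viral social-media post, newsletter send) configurations:
  P(traffic spike) = 0.02*0.97*0.97 + 0.7942*0.97*0.03 + 0.5688*0.03*0.97 + 0.909448*0.03*0.03
        = 0.018818 + 0.023111 + 0.016552 + 0.000819 = 0.059300
Configurations with viral social-media post contribute 0.017371, so
  P(viral social-media post | traffic spike) = 0.017371 / 0.059300 ≈ 0.293

With the extra evidence:
Enumerate both values of viral social-media post and weight by the priors:
  P(traffic spike | ¬newsletter send) = 0.02×0.97 + 0.5688×0.03
        = 0.019400 + 0.017064 = 0.036464
Configurations with viral social-media post contribute 0.017064, so
  P(viral social-media post | traffic spike, ¬newsletter send) = 0.017064 / 0.036464 ≈ 0.468
With newsletter send excluded, viral social-media post must carry more of the explanatory weight for the traffic spike.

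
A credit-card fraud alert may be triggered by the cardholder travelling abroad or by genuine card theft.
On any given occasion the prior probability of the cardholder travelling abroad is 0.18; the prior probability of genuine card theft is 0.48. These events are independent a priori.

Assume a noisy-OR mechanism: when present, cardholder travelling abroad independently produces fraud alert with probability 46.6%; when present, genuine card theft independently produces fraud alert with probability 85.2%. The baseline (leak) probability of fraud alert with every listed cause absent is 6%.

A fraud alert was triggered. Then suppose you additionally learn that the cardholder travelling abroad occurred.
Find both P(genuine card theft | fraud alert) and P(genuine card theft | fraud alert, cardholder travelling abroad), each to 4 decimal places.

Under noisy-OR, P(fraud alert | causes) = 1 − (1−0.06)·∏(1−qᵢ) over the active causes.
Enumerate the 4 (cardholder travelling abroad, genuine card theft) configurations and weight by the priors:
  P(fraud alert) = 0.06×0.82×0.52 + 0.86088×0.82×0.48 + 0.49804×0.18×0.52 + 0.92571×0.18×0.48
        = 0.025584 + 0.338842 + 0.046617 + 0.079981 = 0.491024
Keeping only the genuine card theft-present terms gives 0.418823, so
  P(genuine card theft | fraud alert) = 0.418823 / 0.491024 ≈ 0.8530

Now condition on the additional information:
P(fraud alert | cardholder travelling abroad) = 0.49804*0.52 + 0.92571*0.48 = 0.258981 + 0.444341 = 0.703322
Restricting to configurations with genuine card theft present: 0.92571*0.48 = 0.444341.
So P(genuine card theft | fraud alert, cardholder travelling abroad) = 0.444341/0.703322 ≈ 0.6318.
Conditioning on cardholder travelling abroad lowers the posterior on genuine card theft: the classic explaining-away effect in a common-effect structure.

P(genuine card theft | fraud alert) ≈ 0.8530; P(genuine card theft | fraud alert, cardholder travelling abroad) ≈ 0.6318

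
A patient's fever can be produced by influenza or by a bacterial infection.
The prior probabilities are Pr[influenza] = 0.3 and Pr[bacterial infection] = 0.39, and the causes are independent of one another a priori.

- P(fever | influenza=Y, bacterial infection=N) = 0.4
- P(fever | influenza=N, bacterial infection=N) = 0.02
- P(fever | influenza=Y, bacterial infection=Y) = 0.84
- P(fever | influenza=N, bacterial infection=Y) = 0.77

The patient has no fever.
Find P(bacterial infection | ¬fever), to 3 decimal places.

Numerator (weight on configurations with bacterial infection): 0.062790 + 0.018720 = 0.081510
Denominator P(¬fever): 0.98×0.7×0.61 + 0.23×0.7×0.39 + 0.6×0.3×0.61 + 0.16×0.3×0.39 = 0.609770
P(bacterial infection | ¬fever) = 0.081510/0.609770 ≈ 0.134

P(bacterial infection | ¬fever) ≈ 0.134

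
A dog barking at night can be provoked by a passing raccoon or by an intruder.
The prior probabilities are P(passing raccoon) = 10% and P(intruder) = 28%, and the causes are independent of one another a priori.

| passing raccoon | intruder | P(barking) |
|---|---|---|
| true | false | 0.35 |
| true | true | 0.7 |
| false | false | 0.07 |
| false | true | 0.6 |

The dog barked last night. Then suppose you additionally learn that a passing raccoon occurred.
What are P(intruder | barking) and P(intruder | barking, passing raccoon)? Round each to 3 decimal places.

P(intruder | barking) ≈ 0.708; P(intruder | barking, passing raccoon) ≈ 0.438

P(barking) = 0.07×0.9×0.72 + 0.6×0.9×0.28 + 0.35×0.1×0.72 + 0.7×0.1×0.28 = 0.045360 + 0.151200 + 0.025200 + 0.019600 = 0.241360
Of this, 0.170800 comes from 0.151200 + 0.019600 (the intruder=true cases).
P(intruder | barking) = 0.170800 / 0.241360 ≈ 0.708

With the extra evidence:
P(barking | passing raccoon) = 0.35×0.72 + 0.7×0.28 = 0.252000 + 0.196000 = 0.448000
Of this, 0.196000 comes from 0.7×0.28 (the intruder=true cases).
Hence the posterior is 0.196000/0.448000 ≈ 0.438.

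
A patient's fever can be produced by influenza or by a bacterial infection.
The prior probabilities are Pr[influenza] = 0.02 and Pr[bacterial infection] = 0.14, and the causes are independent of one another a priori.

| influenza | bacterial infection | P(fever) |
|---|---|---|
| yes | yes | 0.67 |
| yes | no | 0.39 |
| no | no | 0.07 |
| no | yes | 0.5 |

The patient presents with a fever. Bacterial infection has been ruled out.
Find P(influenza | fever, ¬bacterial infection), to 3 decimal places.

For the numerator, keep only influenza=true terms: 0.39·0.02 = 0.007800
Denominator P(fever | ¬bacterial infection): 0.07·0.98 + 0.39·0.02 = 0.076400
Posterior = 0.007800 / 0.076400 ≈ 0.102

P(influenza | fever, ¬bacterial infection) ≈ 0.102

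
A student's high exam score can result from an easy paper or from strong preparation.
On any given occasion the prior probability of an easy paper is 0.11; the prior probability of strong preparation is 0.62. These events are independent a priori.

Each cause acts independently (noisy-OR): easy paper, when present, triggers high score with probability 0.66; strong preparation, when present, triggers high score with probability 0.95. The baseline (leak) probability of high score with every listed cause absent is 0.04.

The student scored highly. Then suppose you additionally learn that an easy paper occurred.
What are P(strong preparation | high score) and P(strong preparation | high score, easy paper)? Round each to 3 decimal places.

P(strong preparation | high score) ≈ 0.934; P(strong preparation | high score, easy paper) ≈ 0.704

Under noisy-OR, P(high score | causes) = 1 − (1−0.04)·∏(1−qᵢ) over the active causes.
Numerator (weight on configurations with strong preparation): 0.525314 + 0.067087 = 0.592401
The normalizing constant is 0.04×0.89×0.38 + 0.952×0.89×0.62 + 0.6736×0.11×0.38 + 0.98368×0.11×0.62 = 0.634085
P(strong preparation | high score) = 0.592401/0.634085 ≈ 0.934

Now also conditioning on easy paper=true:
For the numerator, keep only strong preparation=true terms: 0.98368·0.62 = 0.609882
The normalizing constant is 0.6736·0.38 + 0.98368·0.62 = 0.865850
P(strong preparation | high score, easy paper) = 0.609882/0.865850 ≈ 0.704
The drop from 0.934 to 0.704 is the explaining-away (discounting) effect.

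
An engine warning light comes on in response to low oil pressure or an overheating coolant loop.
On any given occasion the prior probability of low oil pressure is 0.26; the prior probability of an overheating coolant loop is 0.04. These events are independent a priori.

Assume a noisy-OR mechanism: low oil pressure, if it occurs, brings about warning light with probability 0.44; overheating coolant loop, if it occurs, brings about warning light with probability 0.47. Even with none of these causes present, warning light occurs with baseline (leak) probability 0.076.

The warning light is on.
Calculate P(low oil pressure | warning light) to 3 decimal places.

P(low oil pressure | warning light) ≈ 0.649

Under noisy-OR, P(warning light | causes) = 1 − (1−0.076)·∏(1−qᵢ) over the active causes.
P(warning light) = 0.076*0.74*0.96 + 0.51028*0.74*0.04 + 0.48256*0.26*0.96 + 0.725757*0.26*0.04 = 0.053990 + 0.015104 + 0.120447 + 0.007548 = 0.197089
Of this, 0.127995 comes from 0.120447 + 0.007548 (the low oil pressure=true cases).
P(low oil pressure | warning light) = 0.127995 / 0.197089 ≈ 0.649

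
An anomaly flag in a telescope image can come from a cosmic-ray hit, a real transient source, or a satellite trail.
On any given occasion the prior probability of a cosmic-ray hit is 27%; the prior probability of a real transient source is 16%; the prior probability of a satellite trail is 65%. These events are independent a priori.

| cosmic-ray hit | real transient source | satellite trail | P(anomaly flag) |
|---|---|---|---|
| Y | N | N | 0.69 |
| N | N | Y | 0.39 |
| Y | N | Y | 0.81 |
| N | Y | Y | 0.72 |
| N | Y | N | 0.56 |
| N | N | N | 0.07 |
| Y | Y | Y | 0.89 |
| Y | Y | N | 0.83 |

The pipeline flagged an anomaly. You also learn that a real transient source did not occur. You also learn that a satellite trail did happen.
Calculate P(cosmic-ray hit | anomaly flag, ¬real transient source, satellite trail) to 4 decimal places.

P(anomaly flag | ¬real transient source, satellite trail) = 0.39·0.73 + 0.81·0.27 = 0.284700 + 0.218700 = 0.503400
Restricting to configurations with cosmic-ray hit present: 0.81·0.27 = 0.218700.
So P(cosmic-ray hit | anomaly flag, ¬real transient source, satellite trail) = 0.218700/0.503400 ≈ 0.4344.

P(cosmic-ray hit | anomaly flag, ¬real transient source, satellite trail) ≈ 0.4344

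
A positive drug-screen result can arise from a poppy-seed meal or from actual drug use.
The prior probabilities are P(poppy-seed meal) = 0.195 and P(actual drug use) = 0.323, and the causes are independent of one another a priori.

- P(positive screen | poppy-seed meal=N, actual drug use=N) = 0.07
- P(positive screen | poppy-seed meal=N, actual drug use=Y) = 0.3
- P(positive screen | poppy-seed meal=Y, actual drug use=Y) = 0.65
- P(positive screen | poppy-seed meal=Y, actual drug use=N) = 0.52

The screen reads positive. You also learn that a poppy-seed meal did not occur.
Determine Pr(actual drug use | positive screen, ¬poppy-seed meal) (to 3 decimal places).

Pr(actual drug use | positive screen, ¬poppy-seed meal) ≈ 0.672

Sum P(positive screen|·) weighted by the priors over both values of actual drug use:
  P(positive screen | ¬poppy-seed meal) = 0.07×0.677 + 0.3×0.323
        = 0.047390 + 0.096900 = 0.144290
Configurations with actual drug use contribute 0.096900, so
  P(actual drug use | positive screen, ¬poppy-seed meal) = 0.096900 / 0.144290 ≈ 0.672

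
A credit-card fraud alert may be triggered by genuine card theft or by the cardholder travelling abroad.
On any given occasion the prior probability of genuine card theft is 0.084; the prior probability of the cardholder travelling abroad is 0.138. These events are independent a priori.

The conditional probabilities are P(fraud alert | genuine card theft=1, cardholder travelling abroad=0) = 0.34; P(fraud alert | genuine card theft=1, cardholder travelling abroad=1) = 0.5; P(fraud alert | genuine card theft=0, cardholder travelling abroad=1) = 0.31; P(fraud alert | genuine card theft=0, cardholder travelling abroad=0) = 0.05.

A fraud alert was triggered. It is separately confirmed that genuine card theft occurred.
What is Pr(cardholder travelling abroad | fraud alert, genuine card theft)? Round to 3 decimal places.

P(fraud alert | genuine card theft) = 0.34*0.862 + 0.5*0.138 = 0.293080 + 0.069000 = 0.362080
Of this, 0.069000 comes from 0.5*0.138 (the cardholder travelling abroad=true cases).
Hence the posterior is 0.069000/0.362080 ≈ 0.191.

Pr(cardholder travelling abroad | fraud alert, genuine card theft) ≈ 0.191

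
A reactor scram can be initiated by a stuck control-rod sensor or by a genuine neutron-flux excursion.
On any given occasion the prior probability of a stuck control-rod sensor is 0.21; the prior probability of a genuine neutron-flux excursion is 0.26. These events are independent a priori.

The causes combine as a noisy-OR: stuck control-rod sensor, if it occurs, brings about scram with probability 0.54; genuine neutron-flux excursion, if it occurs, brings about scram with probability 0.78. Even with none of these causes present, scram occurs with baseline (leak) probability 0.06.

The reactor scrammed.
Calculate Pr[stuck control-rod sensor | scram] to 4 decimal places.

Pr[stuck control-rod sensor | scram] ≈ 0.4100

Under noisy-OR, P(scram | causes) = 1 − (1−0.06)·∏(1−qᵢ) over the active causes.
Weight on stuck control-rod sensor=true, given the evidence: 0.088205 + 0.049406 = 0.137611
Denominator P(scram): 0.06*0.79*0.74 + 0.7932*0.79*0.26 + 0.5676*0.21*0.74 + 0.904872*0.21*0.26 = 0.335610
Posterior = 0.137611 / 0.335610 ≈ 0.4100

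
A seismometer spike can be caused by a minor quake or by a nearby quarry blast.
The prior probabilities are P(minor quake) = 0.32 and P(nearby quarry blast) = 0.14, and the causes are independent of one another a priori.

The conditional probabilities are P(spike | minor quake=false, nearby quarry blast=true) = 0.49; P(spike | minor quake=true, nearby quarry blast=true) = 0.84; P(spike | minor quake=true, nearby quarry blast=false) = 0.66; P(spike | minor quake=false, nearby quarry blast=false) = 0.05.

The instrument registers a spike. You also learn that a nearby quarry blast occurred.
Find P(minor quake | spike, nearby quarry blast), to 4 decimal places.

Enumerate both values of minor quake and weight by the priors:
  P(spike | nearby quarry blast) = 0.49*0.68 + 0.84*0.32
        = 0.333200 + 0.268800 = 0.602000
Configurations with minor quake contribute 0.268800, so
  P(minor quake | spike, nearby quarry blast) = 0.268800 / 0.602000 ≈ 0.4465

P(minor quake | spike, nearby quarry blast) ≈ 0.4465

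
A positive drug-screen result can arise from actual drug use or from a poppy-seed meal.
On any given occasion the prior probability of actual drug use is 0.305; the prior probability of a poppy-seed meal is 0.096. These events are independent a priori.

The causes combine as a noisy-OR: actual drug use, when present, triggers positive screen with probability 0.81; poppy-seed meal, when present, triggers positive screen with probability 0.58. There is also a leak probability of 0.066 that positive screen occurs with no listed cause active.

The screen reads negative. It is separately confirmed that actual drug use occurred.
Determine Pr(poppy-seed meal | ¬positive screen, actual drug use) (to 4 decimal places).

Pr(poppy-seed meal | ¬positive screen, actual drug use) ≈ 0.0427

Under noisy-OR, P(positive screen | causes) = 1 − (1−0.066)·∏(1−qᵢ) over the active causes.
Enumerate both values of poppy-seed meal and weight by the priors:
  P(¬positive screen | actual drug use) = 0.17746×0.904 + 0.074533×0.096
        = 0.160424 + 0.007155 = 0.167579
Keeping only the poppy-seed meal-present terms gives 0.007155, so
  P(poppy-seed meal | ¬positive screen, actual drug use) = 0.007155 / 0.167579 ≈ 0.0427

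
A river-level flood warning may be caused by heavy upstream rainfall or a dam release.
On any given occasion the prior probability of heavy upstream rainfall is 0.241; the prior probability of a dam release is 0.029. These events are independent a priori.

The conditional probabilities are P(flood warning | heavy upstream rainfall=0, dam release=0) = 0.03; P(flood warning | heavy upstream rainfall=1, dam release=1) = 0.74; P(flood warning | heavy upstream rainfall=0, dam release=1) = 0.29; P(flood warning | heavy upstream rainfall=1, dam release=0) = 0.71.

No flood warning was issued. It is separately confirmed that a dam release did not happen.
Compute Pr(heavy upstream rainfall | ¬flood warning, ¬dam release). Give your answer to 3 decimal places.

Pr(heavy upstream rainfall | ¬flood warning, ¬dam release) ≈ 0.087

Numerator (weight on configurations with heavy upstream rainfall): 0.29·0.241 = 0.069890
Normalizer over all consistent configurations: 0.97·0.759 + 0.29·0.241 = 0.806120
P(heavy upstream rainfall | ¬flood warning, ¬dam release) = 0.069890/0.806120 ≈ 0.087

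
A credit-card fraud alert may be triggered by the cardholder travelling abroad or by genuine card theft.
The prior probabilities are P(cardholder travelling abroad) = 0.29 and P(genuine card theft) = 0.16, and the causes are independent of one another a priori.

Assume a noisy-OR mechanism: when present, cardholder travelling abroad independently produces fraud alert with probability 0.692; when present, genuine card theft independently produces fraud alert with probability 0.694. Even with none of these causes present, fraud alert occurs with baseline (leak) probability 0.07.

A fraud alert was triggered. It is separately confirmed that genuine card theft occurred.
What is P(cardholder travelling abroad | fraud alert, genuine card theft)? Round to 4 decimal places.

P(cardholder travelling abroad | fraud alert, genuine card theft) ≈ 0.3425

Under noisy-OR, P(fraud alert | causes) = 1 − (1−0.07)·∏(1−qᵢ) over the active causes.
P(fraud alert | genuine card theft) = 0.71542·0.71 + 0.912349·0.29 = 0.507948 + 0.264581 = 0.772529
The cardholder travelling abroad-present share is 0.912349·0.29 = 0.264581.
So P(cardholder travelling abroad | fraud alert, genuine card theft) = 0.264581/0.772529 ≈ 0.3425.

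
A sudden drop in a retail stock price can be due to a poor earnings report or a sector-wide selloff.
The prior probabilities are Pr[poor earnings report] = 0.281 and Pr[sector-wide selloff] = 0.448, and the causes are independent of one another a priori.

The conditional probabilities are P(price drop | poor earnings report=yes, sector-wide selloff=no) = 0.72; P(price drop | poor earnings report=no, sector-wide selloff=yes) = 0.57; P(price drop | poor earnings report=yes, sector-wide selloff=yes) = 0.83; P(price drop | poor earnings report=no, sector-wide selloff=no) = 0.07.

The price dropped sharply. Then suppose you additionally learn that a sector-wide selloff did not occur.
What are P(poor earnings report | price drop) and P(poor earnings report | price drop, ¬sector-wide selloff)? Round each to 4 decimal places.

P(poor earnings report | price drop) ≈ 0.5056; P(poor earnings report | price drop, ¬sector-wide selloff) ≈ 0.8008

P(price drop) = 0.07·0.719·0.552 + 0.57·0.719·0.448 + 0.72·0.281·0.552 + 0.83·0.281·0.448 = 0.027782 + 0.183604 + 0.111681 + 0.104487 = 0.427554
The poor earnings report-present share is 0.111681 + 0.104487 = 0.216168.
Hence the posterior is 0.216168/0.427554 ≈ 0.5056.

Now also conditioning on sector-wide selloff≠true:
By total probability over both values of poor earnings report:
  P(price drop | ¬sector-wide selloff) = 0.07·0.719 + 0.72·0.281
        = 0.050330 + 0.202320 = 0.252650
Keeping only the poor earnings report-present terms gives 0.202320, so
  P(poor earnings report | price drop, ¬sector-wide selloff) = 0.202320 / 0.252650 ≈ 0.8008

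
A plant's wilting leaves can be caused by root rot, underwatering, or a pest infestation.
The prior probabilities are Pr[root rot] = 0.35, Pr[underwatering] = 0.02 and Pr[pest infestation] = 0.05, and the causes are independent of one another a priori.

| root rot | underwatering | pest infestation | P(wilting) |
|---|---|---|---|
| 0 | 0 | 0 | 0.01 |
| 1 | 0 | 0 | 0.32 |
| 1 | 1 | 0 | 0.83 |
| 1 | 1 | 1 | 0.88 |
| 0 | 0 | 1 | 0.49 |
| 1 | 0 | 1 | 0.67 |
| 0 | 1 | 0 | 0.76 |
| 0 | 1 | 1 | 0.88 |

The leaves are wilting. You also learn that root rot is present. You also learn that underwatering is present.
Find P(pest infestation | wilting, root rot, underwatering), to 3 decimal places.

P(pest infestation | wilting, root rot, underwatering) ≈ 0.053

Numerator (weight on configurations with pest infestation): 0.88·0.05 = 0.044000
The normalizing constant is 0.83·0.95 + 0.88·0.05 = 0.832500
Posterior = 0.044000 / 0.832500 ≈ 0.053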